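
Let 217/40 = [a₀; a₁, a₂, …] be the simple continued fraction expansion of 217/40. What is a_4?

Run the Euclidean algorithm, recording each quotient:
217 ÷ 40 → quotient 5, remainder 17
40 ÷ 17 → quotient 2, remainder 6
17 ÷ 6 → quotient 2, remainder 5
6 ÷ 5 → quotient 1, remainder 1
5 ÷ 1 → quotient 5, remainder 0

5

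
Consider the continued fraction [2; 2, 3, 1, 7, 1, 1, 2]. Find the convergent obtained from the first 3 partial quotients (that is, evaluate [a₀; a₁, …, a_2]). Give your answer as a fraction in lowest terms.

Compute successive convergents:
a_0 = 2: 2/1
a_1 = 2: 5/2
a_2 = 3: 17/7

17/7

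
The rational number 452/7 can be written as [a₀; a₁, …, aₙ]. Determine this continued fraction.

[64; 1, 1, 3]

Apply division with remainder until the remainder is 0:
452 = 64·7 + 4, so a_0 = 64
7 = 1·4 + 3, so a_1 = 1
4 = 1·3 + 1, so a_2 = 1
3 = 3·1 + 0, so a_3 = 3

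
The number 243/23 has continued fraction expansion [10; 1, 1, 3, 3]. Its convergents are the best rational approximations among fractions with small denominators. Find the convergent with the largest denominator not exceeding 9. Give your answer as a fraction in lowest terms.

74/7

a_0 = 10: 10/1  (≤ bound)
a_1 = 1: 11/1  (≤ bound)
a_2 = 1: 21/2  (≤ bound)
a_3 = 3: 74/7  (≤ bound)
a_4 = 3: 243/23  (> 9, stop)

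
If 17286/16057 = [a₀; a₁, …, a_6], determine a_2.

15

Run the Euclidean algorithm, recording each quotient:
⌊17286/16057⌋ = 1, remainder 1229
⌊16057/1229⌋ = 13, remainder 80
⌊1229/80⌋ = 15, remainder 29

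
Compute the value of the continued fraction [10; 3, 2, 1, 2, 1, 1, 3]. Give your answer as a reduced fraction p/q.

2358/229

Start with 3.
1 + 1/(3/1) = 1 + 1/3 = 4/3
1 + 1/(4/3) = 1 + 3/4 = 7/4
2 + 1/(7/4) = 2 + 4/7 = 18/7
1 + 1/(18/7) = 1 + 7/18 = 25/18
2 + 1/(25/18) = 2 + 18/25 = 68/25
3 + 1/(68/25) = 3 + 25/68 = 229/68
10 + 1/(229/68) = 10 + 68/229 = 2358/229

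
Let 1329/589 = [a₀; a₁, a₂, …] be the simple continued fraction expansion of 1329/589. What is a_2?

⌊1329/589⌋ = 2, remainder 151
⌊589/151⌋ = 3, remainder 136
⌊151/136⌋ = 1, remainder 15

1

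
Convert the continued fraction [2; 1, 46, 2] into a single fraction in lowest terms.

Start with 2.
46 + 1/(2/1) = 46 + 1/2 = 93/2
1 + 1/(93/2) = 1 + 2/93 = 95/93
2 + 1/(95/93) = 2 + 93/95 = 283/95

283/95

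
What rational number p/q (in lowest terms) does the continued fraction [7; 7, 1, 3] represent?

221/31

Use the convergent recurrence hₖ = aₖ·hₖ₋₁ + hₖ₋₂ (and likewise for the denominators kₖ):
a_0 = 7: 7/1
a_1 = 7: 50/7
a_2 = 1: 57/8
a_3 = 3: 221/31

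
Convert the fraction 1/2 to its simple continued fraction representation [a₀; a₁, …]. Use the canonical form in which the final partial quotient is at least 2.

[0; 2]

Apply division with remainder until the remainder is 0:
1 ÷ 2 → quotient 0, remainder 1
2 ÷ 1 → quotient 2, remainder 0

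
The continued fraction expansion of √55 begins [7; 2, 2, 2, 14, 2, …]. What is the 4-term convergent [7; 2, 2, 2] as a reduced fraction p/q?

Start with 2.
2 + 1/(2/1) = 2 + 1/2 = 5/2
2 + 1/(5/2) = 2 + 2/5 = 12/5
7 + 1/(12/5) = 7 + 5/12 = 89/12

89/12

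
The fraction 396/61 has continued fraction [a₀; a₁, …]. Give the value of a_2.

396 = 6·61 + 30, so a_0 = 6
61 = 2·30 + 1, so a_1 = 2
30 = 30·1 + 0, so a_2 = 30

30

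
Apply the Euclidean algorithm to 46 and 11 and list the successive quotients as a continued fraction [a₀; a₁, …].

⌊46/11⌋ = 4, remainder 2
⌊11/2⌋ = 5, remainder 1
⌊2/1⌋ = 2, remainder 0

[4; 5, 2]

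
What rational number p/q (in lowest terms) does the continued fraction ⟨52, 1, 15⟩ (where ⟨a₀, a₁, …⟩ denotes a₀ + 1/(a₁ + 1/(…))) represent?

Work from the innermost term outward:
Start with 15.
1 + 1/(15/1) = 1 + 1/15 = 16/15
52 + 1/(16/15) = 52 + 15/16 = 847/16

847/16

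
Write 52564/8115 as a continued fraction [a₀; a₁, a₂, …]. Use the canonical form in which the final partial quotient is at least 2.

Repeatedly divide and take the remainder:
52564 = 6·8115 + 3874, so a_0 = 6
8115 = 2·3874 + 367, so a_1 = 2
3874 = 10·367 + 204, so a_2 = 10
367 = 1·204 + 163, so a_3 = 1
204 = 1·163 + 41, so a_4 = 1
163 = 3·41 + 40, so a_5 = 3
41 = 1·40 + 1, so a_6 = 1
40 = 40·1 + 0, so a_7 = 40

[6; 2, 10, 1, 1, 3, 1, 40]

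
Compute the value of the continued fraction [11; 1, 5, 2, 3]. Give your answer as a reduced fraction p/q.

Compute successive convergents:
a_0 = 11: 11/1
a_1 = 1: 12/1
a_2 = 5: 71/6
a_3 = 2: 154/13
a_4 = 3: 533/45

533/45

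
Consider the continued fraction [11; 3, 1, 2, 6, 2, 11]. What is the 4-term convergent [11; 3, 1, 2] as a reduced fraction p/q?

a_0 = 11: 11/1
a_1 = 3: 34/3
a_2 = 1: 45/4
a_3 = 2: 124/11

124/11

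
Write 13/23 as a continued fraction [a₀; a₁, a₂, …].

[0; 1, 1, 3, 3]

⌊13/23⌋ = 0, remainder 13
⌊23/13⌋ = 1, remainder 10
⌊13/10⌋ = 1, remainder 3
⌊10/3⌋ = 3, remainder 1
⌊3/1⌋ = 3, remainder 0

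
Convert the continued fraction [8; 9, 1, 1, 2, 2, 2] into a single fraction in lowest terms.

2253/278

Starting at the tail and folding back:
Start with 2.
2 + 1/(2/1) = 2 + 1/2 = 5/2
2 + 1/(5/2) = 2 + 2/5 = 12/5
1 + 1/(12/5) = 1 + 5/12 = 17/12
1 + 1/(17/12) = 1 + 12/17 = 29/17
9 + 1/(29/17) = 9 + 17/29 = 278/29
8 + 1/(278/29) = 8 + 29/278 = 2253/278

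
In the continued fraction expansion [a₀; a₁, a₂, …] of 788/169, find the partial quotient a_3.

788 = 4·169 + 112, so a_0 = 4
169 = 1·112 + 57, so a_1 = 1
112 = 1·57 + 55, so a_2 = 1
57 = 1·55 + 2, so a_3 = 1

1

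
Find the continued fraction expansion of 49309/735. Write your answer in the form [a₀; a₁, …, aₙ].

[67; 11, 2, 15, 2]

⌊49309/735⌋ = 67, remainder 64
⌊735/64⌋ = 11, remainder 31
⌊64/31⌋ = 2, remainder 2
⌊31/2⌋ = 15, remainder 1
⌊2/1⌋ = 2, remainder 0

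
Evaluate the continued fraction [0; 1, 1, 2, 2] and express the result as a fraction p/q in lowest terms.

7/12

a_0 = 0: 0/1
a_1 = 1: 1/1
a_2 = 1: 1/2
a_3 = 2: 3/5
a_4 = 2: 7/12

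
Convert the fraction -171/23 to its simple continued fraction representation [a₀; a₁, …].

-171 ÷ 23 → quotient -8, remainder 13
23 ÷ 13 → quotient 1, remainder 10
13 ÷ 10 → quotient 1, remainder 3
10 ÷ 3 → quotient 3, remainder 1
3 ÷ 1 → quotient 3, remainder 0

[-8; 1, 1, 3, 3]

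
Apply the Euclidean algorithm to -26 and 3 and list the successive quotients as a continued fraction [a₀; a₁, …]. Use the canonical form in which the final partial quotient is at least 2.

Repeatedly divide and take the remainder:
-26 ÷ 3 → quotient -9, remainder 1
3 ÷ 1 → quotient 3, remainder 0

[-9; 3]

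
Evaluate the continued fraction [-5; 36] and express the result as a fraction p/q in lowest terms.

-179/36

Start with 36.
-5 + 1/(36/1) = -5 + 1/36 = -179/36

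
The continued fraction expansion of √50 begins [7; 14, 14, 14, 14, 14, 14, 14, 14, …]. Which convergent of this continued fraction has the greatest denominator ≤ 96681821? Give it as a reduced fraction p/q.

54608393/7722793

a_0 = 7: 7/1  (≤ bound)
a_1 = 14: 99/14  (≤ bound)
a_2 = 14: 1393/197  (≤ bound)
a_3 = 14: 19601/2772  (≤ bound)
a_4 = 14: 275807/39005  (≤ bound)
a_5 = 14: 3880899/548842  (≤ bound)
a_6 = 14: 54608393/7722793  (≤ bound)
a_7 = 14: 768398401/108667944  (> 96681821, stop)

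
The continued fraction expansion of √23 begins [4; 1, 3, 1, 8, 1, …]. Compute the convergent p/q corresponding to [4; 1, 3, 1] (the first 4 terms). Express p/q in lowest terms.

a_0 = 4: 4/1
a_1 = 1: 5/1
a_2 = 3: 19/4
a_3 = 1: 24/5

24/5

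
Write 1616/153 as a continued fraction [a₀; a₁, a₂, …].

[10; 1, 1, 3, 1, 1, 9]

Run the Euclidean algorithm, recording each quotient:
⌊1616/153⌋ = 10, remainder 86
⌊153/86⌋ = 1, remainder 67
⌊86/67⌋ = 1, remainder 19
⌊67/19⌋ = 3, remainder 10
⌊19/10⌋ = 1, remainder 9
⌊10/9⌋ = 1, remainder 1
⌊9/1⌋ = 9, remainder 0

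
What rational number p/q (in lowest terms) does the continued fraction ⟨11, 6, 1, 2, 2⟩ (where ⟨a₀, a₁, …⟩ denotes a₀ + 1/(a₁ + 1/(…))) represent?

Collapse the nested fraction from the inside out:
Start with 2.
2 + 1/(2/1) = 2 + 1/2 = 5/2
1 + 1/(5/2) = 1 + 2/5 = 7/5
6 + 1/(7/5) = 6 + 5/7 = 47/7
11 + 1/(47/7) = 11 + 7/47 = 524/47

524/47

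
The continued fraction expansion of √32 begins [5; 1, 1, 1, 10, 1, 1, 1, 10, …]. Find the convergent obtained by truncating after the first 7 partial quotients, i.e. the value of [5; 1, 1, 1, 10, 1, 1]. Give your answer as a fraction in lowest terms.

Start with 1.
1 + 1/(1/1) = 1 + 1/1 = 2/1
10 + 1/(2/1) = 10 + 1/2 = 21/2
1 + 1/(21/2) = 1 + 2/21 = 23/21
1 + 1/(23/21) = 1 + 21/23 = 44/23
1 + 1/(44/23) = 1 + 23/44 = 67/44
5 + 1/(67/44) = 5 + 44/67 = 379/67

379/67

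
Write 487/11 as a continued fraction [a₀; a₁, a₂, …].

[44; 3, 1, 2]

Run the Euclidean algorithm, recording each quotient:
⌊487/11⌋ = 44, remainder 3
⌊11/3⌋ = 3, remainder 2
⌊3/2⌋ = 1, remainder 1
⌊2/1⌋ = 2, remainder 0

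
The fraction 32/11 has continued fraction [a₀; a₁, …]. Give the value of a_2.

10

⌊32/11⌋ = 2, remainder 10
⌊11/10⌋ = 1, remainder 1
⌊10/1⌋ = 10, remainder 0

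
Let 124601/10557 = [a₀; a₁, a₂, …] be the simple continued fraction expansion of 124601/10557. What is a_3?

14

Apply division with remainder until the remainder is 0:
124601 ÷ 10557 → quotient 11, remainder 8474
10557 ÷ 8474 → quotient 1, remainder 2083
8474 ÷ 2083 → quotient 4, remainder 142
2083 ÷ 142 → quotient 14, remainder 95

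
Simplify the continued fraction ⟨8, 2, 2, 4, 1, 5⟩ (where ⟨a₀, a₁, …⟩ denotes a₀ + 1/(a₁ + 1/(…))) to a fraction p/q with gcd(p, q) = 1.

Collapse the nested fraction from the inside out:
Start with 5.
1 + 1/(5/1) = 1 + 1/5 = 6/5
4 + 1/(6/5) = 4 + 5/6 = 29/6
2 + 1/(29/6) = 2 + 6/29 = 64/29
2 + 1/(64/29) = 2 + 29/64 = 157/64
8 + 1/(157/64) = 8 + 64/157 = 1320/157

1320/157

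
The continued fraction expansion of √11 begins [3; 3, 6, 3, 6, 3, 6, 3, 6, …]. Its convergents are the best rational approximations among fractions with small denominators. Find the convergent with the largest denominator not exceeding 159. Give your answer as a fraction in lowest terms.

List convergents until the denominator exceeds the bound:
a_0 = 3: 3/1  (≤ bound)
a_1 = 3: 10/3  (≤ bound)
a_2 = 6: 63/19  (≤ bound)
a_3 = 3: 199/60  (≤ bound)
a_4 = 6: 1257/379  (> 159, stop)

199/60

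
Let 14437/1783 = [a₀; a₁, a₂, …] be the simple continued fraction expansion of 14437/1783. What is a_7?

2

14437 ÷ 1783 → quotient 8, remainder 173
1783 ÷ 173 → quotient 10, remainder 53
173 ÷ 53 → quotient 3, remainder 14
53 ÷ 14 → quotient 3, remainder 11
14 ÷ 11 → quotient 1, remainder 3
11 ÷ 3 → quotient 3, remainder 2
3 ÷ 2 → quotient 1, remainder 1
2 ÷ 1 → quotient 2, remainder 0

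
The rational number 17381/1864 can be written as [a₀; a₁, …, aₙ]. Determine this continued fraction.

⌊17381/1864⌋ = 9, remainder 605
⌊1864/605⌋ = 3, remainder 49
⌊605/49⌋ = 12, remainder 17
⌊49/17⌋ = 2, remainder 15
⌊17/15⌋ = 1, remainder 2
⌊15/2⌋ = 7, remainder 1
⌊2/1⌋ = 2, remainder 0

[9; 3, 12, 2, 1, 7, 2]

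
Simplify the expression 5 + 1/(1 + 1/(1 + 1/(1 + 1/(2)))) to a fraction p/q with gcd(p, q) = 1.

45/8

Collapse the nested fraction from the inside out:
Start with 2.
1 + 1/(2/1) = 1 + 1/2 = 3/2
1 + 1/(3/2) = 1 + 2/3 = 5/3
1 + 1/(5/3) = 1 + 3/5 = 8/5
5 + 1/(8/5) = 5 + 5/8 = 45/8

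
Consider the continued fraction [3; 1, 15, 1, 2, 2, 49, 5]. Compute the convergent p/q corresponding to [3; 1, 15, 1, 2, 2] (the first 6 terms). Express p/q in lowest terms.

461/117

Collapse the nested fraction from the inside out:
Start with 2.
2 + 1/(2/1) = 2 + 1/2 = 5/2
1 + 1/(5/2) = 1 + 2/5 = 7/5
15 + 1/(7/5) = 15 + 5/7 = 110/7
1 + 1/(110/7) = 1 + 7/110 = 117/110
3 + 1/(117/110) = 3 + 110/117 = 461/117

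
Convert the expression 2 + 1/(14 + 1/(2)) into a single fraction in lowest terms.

60/29

Start with 2.
14 + 1/(2/1) = 14 + 1/2 = 29/2
2 + 1/(29/2) = 2 + 2/29 = 60/29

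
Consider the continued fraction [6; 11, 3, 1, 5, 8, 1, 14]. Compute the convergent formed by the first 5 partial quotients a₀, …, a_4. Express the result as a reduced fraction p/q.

a_0 = 6: 6/1
a_1 = 11: 67/11
a_2 = 3: 207/34
a_3 = 1: 274/45
a_4 = 5: 1577/259

1577/259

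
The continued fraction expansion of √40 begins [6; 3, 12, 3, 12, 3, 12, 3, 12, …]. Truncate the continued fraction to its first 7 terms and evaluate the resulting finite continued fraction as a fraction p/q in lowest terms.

Use the convergent recurrence hₖ = aₖ·hₖ₋₁ + hₖ₋₂ (and likewise for the denominators kₖ):
a_0 = 6: 6/1
a_1 = 3: 19/3
a_2 = 12: 234/37
a_3 = 3: 721/114
a_4 = 12: 8886/1405
a_5 = 3: 27379/4329
a_6 = 12: 337434/53353

337434/53353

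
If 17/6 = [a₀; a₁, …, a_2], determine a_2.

⌊17/6⌋ = 2, remainder 5
⌊6/5⌋ = 1, remainder 1
⌊5/1⌋ = 5, remainder 0

5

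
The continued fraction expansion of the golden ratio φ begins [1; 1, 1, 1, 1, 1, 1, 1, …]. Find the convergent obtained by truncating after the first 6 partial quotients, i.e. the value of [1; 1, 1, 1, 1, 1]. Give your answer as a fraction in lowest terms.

13/8

a_0 = 1: 1/1
a_1 = 1: 2/1
a_2 = 1: 3/2
a_3 = 1: 5/3
a_4 = 1: 8/5
a_5 = 1: 13/8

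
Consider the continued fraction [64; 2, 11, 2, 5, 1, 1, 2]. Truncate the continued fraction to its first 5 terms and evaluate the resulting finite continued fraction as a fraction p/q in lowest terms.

16958/263

a_0 = 64: 64/1
a_1 = 2: 129/2
a_2 = 11: 1483/23
a_3 = 2: 3095/48
a_4 = 5: 16958/263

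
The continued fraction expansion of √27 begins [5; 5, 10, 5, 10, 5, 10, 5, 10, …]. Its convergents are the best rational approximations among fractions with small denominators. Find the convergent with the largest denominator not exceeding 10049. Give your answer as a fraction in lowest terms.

a_0 = 5: 5/1  (≤ bound)
a_1 = 5: 26/5  (≤ bound)
a_2 = 10: 265/51  (≤ bound)
a_3 = 5: 1351/260  (≤ bound)
a_4 = 10: 13775/2651  (≤ bound)
a_5 = 5: 70226/13515  (> 10049, stop)

13775/2651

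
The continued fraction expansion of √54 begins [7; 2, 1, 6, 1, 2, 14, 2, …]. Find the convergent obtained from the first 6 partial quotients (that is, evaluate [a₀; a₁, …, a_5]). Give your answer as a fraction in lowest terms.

485/66

a_0 = 7: 7/1
a_1 = 2: 15/2
a_2 = 1: 22/3
a_3 = 6: 147/20
a_4 = 1: 169/23
a_5 = 2: 485/66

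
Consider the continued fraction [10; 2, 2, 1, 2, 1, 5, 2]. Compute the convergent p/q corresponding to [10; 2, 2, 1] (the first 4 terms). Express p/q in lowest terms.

73/7

Start with 1.
2 + 1/(1/1) = 2 + 1/1 = 3/1
2 + 1/(3/1) = 2 + 1/3 = 7/3
10 + 1/(7/3) = 10 + 3/7 = 73/7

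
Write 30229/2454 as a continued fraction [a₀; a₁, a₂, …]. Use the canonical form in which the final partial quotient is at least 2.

[12; 3, 7, 27, 1, 3]

Apply division with remainder until the remainder is 0:
30229 ÷ 2454 → quotient 12, remainder 781
2454 ÷ 781 → quotient 3, remainder 111
781 ÷ 111 → quotient 7, remainder 4
111 ÷ 4 → quotient 27, remainder 3
4 ÷ 3 → quotient 1, remainder 1
3 ÷ 1 → quotient 3, remainder 0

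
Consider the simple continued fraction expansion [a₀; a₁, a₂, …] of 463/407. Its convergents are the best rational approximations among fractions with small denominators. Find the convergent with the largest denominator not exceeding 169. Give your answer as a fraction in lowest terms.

124/109

List convergents until the denominator exceeds the bound:
a_0 = 1: 1/1  (≤ bound)
a_1 = 7: 8/7  (≤ bound)
a_2 = 3: 25/22  (≤ bound)
a_3 = 1: 33/29  (≤ bound)
a_4 = 2: 91/80  (≤ bound)
a_5 = 1: 124/109  (≤ bound)
a_6 = 3: 463/407  (> 169, stop)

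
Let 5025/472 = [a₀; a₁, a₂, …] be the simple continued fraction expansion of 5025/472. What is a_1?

1

Repeatedly divide and take the remainder:
⌊5025/472⌋ = 10, remainder 305
⌊472/305⌋ = 1, remainder 167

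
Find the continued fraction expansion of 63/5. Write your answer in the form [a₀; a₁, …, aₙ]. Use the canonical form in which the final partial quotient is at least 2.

[12; 1, 1, 2]

Repeatedly divide and take the remainder:
63 = 12·5 + 3, so a_0 = 12
5 = 1·3 + 2, so a_1 = 1
3 = 1·2 + 1, so a_2 = 1
2 = 2·1 + 0, so a_3 = 2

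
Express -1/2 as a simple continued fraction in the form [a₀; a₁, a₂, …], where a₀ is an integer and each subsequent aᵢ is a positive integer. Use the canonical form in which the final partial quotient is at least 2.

Repeatedly divide and take the remainder:
-1 ÷ 2 → quotient -1, remainder 1
2 ÷ 1 → quotient 2, remainder 0

[-1; 2]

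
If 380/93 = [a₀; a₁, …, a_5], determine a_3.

1

380 = 4·93 + 8, so a_0 = 4
93 = 11·8 + 5, so a_1 = 11
8 = 1·5 + 3, so a_2 = 1
5 = 1·3 + 2, so a_3 = 1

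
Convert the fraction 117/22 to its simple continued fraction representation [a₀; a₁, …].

[5; 3, 7]

117 ÷ 22 → quotient 5, remainder 7
22 ÷ 7 → quotient 3, remainder 1
7 ÷ 1 → quotient 7, remainder 0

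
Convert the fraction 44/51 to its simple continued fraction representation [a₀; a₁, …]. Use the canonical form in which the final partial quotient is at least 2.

[0; 1, 6, 3, 2]

⌊44/51⌋ = 0, remainder 44
⌊51/44⌋ = 1, remainder 7
⌊44/7⌋ = 6, remainder 2
⌊7/2⌋ = 3, remainder 1
⌊2/1⌋ = 2, remainder 0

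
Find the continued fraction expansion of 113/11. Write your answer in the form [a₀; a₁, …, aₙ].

Run the Euclidean algorithm, recording each quotient:
113 ÷ 11 → quotient 10, remainder 3
11 ÷ 3 → quotient 3, remainder 2
3 ÷ 2 → quotient 1, remainder 1
2 ÷ 1 → quotient 2, remainder 0

[10; 3, 1, 2]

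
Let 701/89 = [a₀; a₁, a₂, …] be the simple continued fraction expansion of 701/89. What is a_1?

1

701 ÷ 89 → quotient 7, remainder 78
89 ÷ 78 → quotient 1, remainder 11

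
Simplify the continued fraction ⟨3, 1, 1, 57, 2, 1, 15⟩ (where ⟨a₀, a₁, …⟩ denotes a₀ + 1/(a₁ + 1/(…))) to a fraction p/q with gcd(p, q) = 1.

Start with 15.
1 + 1/(15/1) = 1 + 1/15 = 16/15
2 + 1/(16/15) = 2 + 15/16 = 47/16
57 + 1/(47/16) = 57 + 16/47 = 2695/47
1 + 1/(2695/47) = 1 + 47/2695 = 2742/2695
1 + 1/(2742/2695) = 1 + 2695/2742 = 5437/2742
3 + 1/(5437/2742) = 3 + 2742/5437 = 19053/5437

19053/5437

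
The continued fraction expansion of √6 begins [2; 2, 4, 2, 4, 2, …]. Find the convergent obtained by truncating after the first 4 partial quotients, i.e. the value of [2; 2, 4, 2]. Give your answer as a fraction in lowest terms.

49/20

Work from the innermost term outward:
Start with 2.
4 + 1/(2/1) = 4 + 1/2 = 9/2
2 + 1/(9/2) = 2 + 2/9 = 20/9
2 + 1/(20/9) = 2 + 9/20 = 49/20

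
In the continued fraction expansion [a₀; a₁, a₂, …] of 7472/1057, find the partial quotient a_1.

⌊7472/1057⌋ = 7, remainder 73
⌊1057/73⌋ = 14, remainder 35

14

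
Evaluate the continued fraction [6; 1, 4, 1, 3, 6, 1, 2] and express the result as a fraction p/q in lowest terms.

a_0 = 6: 6/1
a_1 = 1: 7/1
a_2 = 4: 34/5
a_3 = 1: 41/6
a_4 = 3: 157/23
a_5 = 6: 983/144
a_6 = 1: 1140/167
a_7 = 2: 3263/478

3263/478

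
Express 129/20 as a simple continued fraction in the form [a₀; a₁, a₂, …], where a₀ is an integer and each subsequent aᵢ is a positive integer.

Apply division with remainder until the remainder is 0:
⌊129/20⌋ = 6, remainder 9
⌊20/9⌋ = 2, remainder 2
⌊9/2⌋ = 4, remainder 1
⌊2/1⌋ = 2, remainder 0

[6; 2, 4, 2]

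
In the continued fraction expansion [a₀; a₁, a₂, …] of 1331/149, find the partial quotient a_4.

⌊1331/149⌋ = 8, remainder 139
⌊149/139⌋ = 1, remainder 10
⌊139/10⌋ = 13, remainder 9
⌊10/9⌋ = 1, remainder 1
⌊9/1⌋ = 9, remainder 0

9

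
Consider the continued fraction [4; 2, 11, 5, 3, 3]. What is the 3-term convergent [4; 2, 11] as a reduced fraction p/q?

Start with 11.
2 + 1/(11/1) = 2 + 1/11 = 23/11
4 + 1/(23/11) = 4 + 11/23 = 103/23

103/23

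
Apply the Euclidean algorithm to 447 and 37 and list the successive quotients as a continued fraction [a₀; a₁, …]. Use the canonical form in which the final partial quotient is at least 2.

[12; 12, 3]

447 ÷ 37 → quotient 12, remainder 3
37 ÷ 3 → quotient 12, remainder 1
3 ÷ 1 → quotient 3, remainder 0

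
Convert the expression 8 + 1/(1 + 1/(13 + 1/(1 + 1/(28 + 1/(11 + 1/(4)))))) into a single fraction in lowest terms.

Start with 4.
11 + 1/(4/1) = 11 + 1/4 = 45/4
28 + 1/(45/4) = 28 + 4/45 = 1264/45
1 + 1/(1264/45) = 1 + 45/1264 = 1309/1264
13 + 1/(1309/1264) = 13 + 1264/1309 = 18281/1309
1 + 1/(18281/1309) = 1 + 1309/18281 = 19590/18281
8 + 1/(19590/18281) = 8 + 18281/19590 = 175001/19590

175001/19590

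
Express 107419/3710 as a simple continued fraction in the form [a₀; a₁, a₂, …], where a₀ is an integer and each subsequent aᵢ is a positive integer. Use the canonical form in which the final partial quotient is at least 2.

[28; 1, 20, 1, 2, 3, 2, 7]

107419 = 28·3710 + 3539, so a_0 = 28
3710 = 1·3539 + 171, so a_1 = 1
3539 = 20·171 + 119, so a_2 = 20
171 = 1·119 + 52, so a_3 = 1
119 = 2·52 + 15, so a_4 = 2
52 = 3·15 + 7, so a_5 = 3
15 = 2·7 + 1, so a_6 = 2
7 = 7·1 + 0, so a_7 = 7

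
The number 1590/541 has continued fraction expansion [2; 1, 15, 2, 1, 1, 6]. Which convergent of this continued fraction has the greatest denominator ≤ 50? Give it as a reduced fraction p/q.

144/49

List convergents until the denominator exceeds the bound:
a_0 = 2: 2/1  (≤ bound)
a_1 = 1: 3/1  (≤ bound)
a_2 = 15: 47/16  (≤ bound)
a_3 = 2: 97/33  (≤ bound)
a_4 = 1: 144/49  (≤ bound)
a_5 = 1: 241/82  (> 50, stop)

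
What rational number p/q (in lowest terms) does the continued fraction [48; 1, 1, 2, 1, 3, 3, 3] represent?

13650/281

Build up convergents one term at a time:
a_0 = 48: 48/1
a_1 = 1: 49/1
a_2 = 1: 97/2
a_3 = 2: 243/5
a_4 = 1: 340/7
a_5 = 3: 1263/26
a_6 = 3: 4129/85
a_7 = 3: 13650/281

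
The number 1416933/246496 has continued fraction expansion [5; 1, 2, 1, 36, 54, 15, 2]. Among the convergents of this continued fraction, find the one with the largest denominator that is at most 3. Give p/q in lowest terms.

a_0 = 5: 5/1  (≤ bound)
a_1 = 1: 6/1  (≤ bound)
a_2 = 2: 17/3  (≤ bound)
a_3 = 1: 23/4  (> 3, stop)

17/3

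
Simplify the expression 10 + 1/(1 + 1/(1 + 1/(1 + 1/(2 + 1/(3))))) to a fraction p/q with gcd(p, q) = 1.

Start with 3.
2 + 1/(3/1) = 2 + 1/3 = 7/3
1 + 1/(7/3) = 1 + 3/7 = 10/7
1 + 1/(10/7) = 1 + 7/10 = 17/10
1 + 1/(17/10) = 1 + 10/17 = 27/17
10 + 1/(27/17) = 10 + 17/27 = 287/27

287/27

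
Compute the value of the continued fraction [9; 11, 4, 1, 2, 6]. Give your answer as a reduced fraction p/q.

Compute successive convergents:
a_0 = 9: 9/1
a_1 = 11: 100/11
a_2 = 4: 409/45
a_3 = 1: 509/56
a_4 = 2: 1427/157
a_5 = 6: 9071/998

9071/998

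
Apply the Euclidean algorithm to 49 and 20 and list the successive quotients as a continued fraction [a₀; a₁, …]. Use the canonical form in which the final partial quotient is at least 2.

[2; 2, 4, 2]

⌊49/20⌋ = 2, remainder 9
⌊20/9⌋ = 2, remainder 2
⌊9/2⌋ = 4, remainder 1
⌊2/1⌋ = 2, remainder 0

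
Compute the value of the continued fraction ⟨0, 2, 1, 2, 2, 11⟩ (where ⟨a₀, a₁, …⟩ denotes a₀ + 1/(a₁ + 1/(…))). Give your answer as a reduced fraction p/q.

80/217

Use the convergent recurrence hₖ = aₖ·hₖ₋₁ + hₖ₋₂ (and likewise for the denominators kₖ):
a_0 = 0: 0/1
a_1 = 2: 1/2
a_2 = 1: 1/3
a_3 = 2: 3/8
a_4 = 2: 7/19
a_5 = 11: 80/217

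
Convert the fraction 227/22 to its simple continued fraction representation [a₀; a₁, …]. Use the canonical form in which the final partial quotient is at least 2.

[10; 3, 7]

227 ÷ 22 → quotient 10, remainder 7
22 ÷ 7 → quotient 3, remainder 1
7 ÷ 1 → quotient 7, remainder 0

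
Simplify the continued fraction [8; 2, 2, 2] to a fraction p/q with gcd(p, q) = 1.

Work from the innermost term outward:
Start with 2.
2 + 1/(2/1) = 2 + 1/2 = 5/2
2 + 1/(5/2) = 2 + 2/5 = 12/5
8 + 1/(12/5) = 8 + 5/12 = 101/12

101/12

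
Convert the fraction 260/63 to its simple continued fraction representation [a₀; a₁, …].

[4; 7, 1, 7]

Apply division with remainder until the remainder is 0:
260 ÷ 63 → quotient 4, remainder 8
63 ÷ 8 → quotient 7, remainder 7
8 ÷ 7 → quotient 1, remainder 1
7 ÷ 1 → quotient 7, remainder 0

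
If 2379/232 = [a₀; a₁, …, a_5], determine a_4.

2379 ÷ 232 → quotient 10, remainder 59
232 ÷ 59 → quotient 3, remainder 55
59 ÷ 55 → quotient 1, remainder 4
55 ÷ 4 → quotient 13, remainder 3
4 ÷ 3 → quotient 1, remainder 1

1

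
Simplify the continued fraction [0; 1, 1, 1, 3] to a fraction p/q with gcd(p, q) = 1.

7/11

Start with 3.
1 + 1/(3/1) = 1 + 1/3 = 4/3
1 + 1/(4/3) = 1 + 3/4 = 7/4
1 + 1/(7/4) = 1 + 4/7 = 11/7
0 + 1/(11/7) = 0 + 7/11 = 7/11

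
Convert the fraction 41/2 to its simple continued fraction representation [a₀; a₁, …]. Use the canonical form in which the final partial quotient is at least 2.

41 = 20·2 + 1, so a_0 = 20
2 = 2·1 + 0, so a_1 = 2

[20; 2]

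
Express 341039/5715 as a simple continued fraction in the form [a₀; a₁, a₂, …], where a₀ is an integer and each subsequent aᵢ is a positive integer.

[59; 1, 2, 14, 10, 6, 2]

Run the Euclidean algorithm, recording each quotient:
341039 ÷ 5715 → quotient 59, remainder 3854
5715 ÷ 3854 → quotient 1, remainder 1861
3854 ÷ 1861 → quotient 2, remainder 132
1861 ÷ 132 → quotient 14, remainder 13
132 ÷ 13 → quotient 10, remainder 2
13 ÷ 2 → quotient 6, remainder 1
2 ÷ 1 → quotient 2, remainder 0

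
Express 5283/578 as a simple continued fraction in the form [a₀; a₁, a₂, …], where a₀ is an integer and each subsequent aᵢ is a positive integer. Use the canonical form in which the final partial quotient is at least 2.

Run the Euclidean algorithm, recording each quotient:
⌊5283/578⌋ = 9, remainder 81
⌊578/81⌋ = 7, remainder 11
⌊81/11⌋ = 7, remainder 4
⌊11/4⌋ = 2, remainder 3
⌊4/3⌋ = 1, remainder 1
⌊3/1⌋ = 3, remainder 0

[9; 7, 7, 2, 1, 3]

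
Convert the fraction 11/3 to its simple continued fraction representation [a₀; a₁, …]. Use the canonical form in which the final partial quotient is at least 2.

[3; 1, 2]

Run the Euclidean algorithm, recording each quotient:
11 = 3·3 + 2, so a_0 = 3
3 = 1·2 + 1, so a_1 = 1
2 = 2·1 + 0, so a_2 = 2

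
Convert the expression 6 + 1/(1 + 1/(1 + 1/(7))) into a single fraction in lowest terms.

98/15

a_0 = 6: 6/1
a_1 = 1: 7/1
a_2 = 1: 13/2
a_3 = 7: 98/15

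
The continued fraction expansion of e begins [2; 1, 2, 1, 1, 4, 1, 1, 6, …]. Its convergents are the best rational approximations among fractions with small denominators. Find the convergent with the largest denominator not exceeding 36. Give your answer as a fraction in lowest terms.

87/32

a_0 = 2: 2/1  (≤ bound)
a_1 = 1: 3/1  (≤ bound)
a_2 = 2: 8/3  (≤ bound)
a_3 = 1: 11/4  (≤ bound)
a_4 = 1: 19/7  (≤ bound)
a_5 = 4: 87/32  (≤ bound)
a_6 = 1: 106/39  (> 36, stop)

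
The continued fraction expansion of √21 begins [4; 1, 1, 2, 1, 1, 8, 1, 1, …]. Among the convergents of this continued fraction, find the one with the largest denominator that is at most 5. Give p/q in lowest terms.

List convergents until the denominator exceeds the bound:
a_0 = 4: 4/1  (≤ bound)
a_1 = 1: 5/1  (≤ bound)
a_2 = 1: 9/2  (≤ bound)
a_3 = 2: 23/5  (≤ bound)
a_4 = 1: 32/7  (> 5, stop)

23/5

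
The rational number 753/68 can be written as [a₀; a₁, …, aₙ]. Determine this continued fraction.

753 ÷ 68 → quotient 11, remainder 5
68 ÷ 5 → quotient 13, remainder 3
5 ÷ 3 → quotient 1, remainder 2
3 ÷ 2 → quotient 1, remainder 1
2 ÷ 1 → quotient 2, remainder 0

[11; 13, 1, 1, 2]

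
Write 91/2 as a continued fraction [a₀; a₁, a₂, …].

Apply division with remainder until the remainder is 0:
⌊91/2⌋ = 45, remainder 1
⌊2/1⌋ = 2, remainder 0

[45; 2]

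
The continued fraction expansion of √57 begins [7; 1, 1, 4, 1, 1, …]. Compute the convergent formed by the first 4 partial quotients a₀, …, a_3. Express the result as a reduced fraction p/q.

68/9

Use the convergent recurrence hₖ = aₖ·hₖ₋₁ + hₖ₋₂ (and likewise for the denominators kₖ):
a_0 = 7: 7/1
a_1 = 1: 8/1
a_2 = 1: 15/2
a_3 = 4: 68/9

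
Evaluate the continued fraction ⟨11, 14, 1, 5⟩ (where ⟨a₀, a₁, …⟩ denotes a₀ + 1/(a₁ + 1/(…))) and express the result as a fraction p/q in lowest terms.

Starting at the tail and folding back:
Start with 5.
1 + 1/(5/1) = 1 + 1/5 = 6/5
14 + 1/(6/5) = 14 + 5/6 = 89/6
11 + 1/(89/6) = 11 + 6/89 = 985/89

985/89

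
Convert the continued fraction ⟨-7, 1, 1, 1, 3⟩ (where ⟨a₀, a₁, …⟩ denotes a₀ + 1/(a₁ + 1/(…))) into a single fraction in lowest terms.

Work from the innermost term outward:
Start with 3.
1 + 1/(3/1) = 1 + 1/3 = 4/3
1 + 1/(4/3) = 1 + 3/4 = 7/4
1 + 1/(7/4) = 1 + 4/7 = 11/7
-7 + 1/(11/7) = -7 + 7/11 = -70/11

-70/11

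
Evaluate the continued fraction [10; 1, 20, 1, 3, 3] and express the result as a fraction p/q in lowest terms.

3100/283

Build up convergents one term at a time:
a_0 = 10: 10/1
a_1 = 1: 11/1
a_2 = 20: 230/21
a_3 = 1: 241/22
a_4 = 3: 953/87
a_5 = 3: 3100/283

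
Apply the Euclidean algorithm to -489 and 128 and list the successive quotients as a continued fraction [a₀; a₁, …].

[-4; 5, 1, 1, 3, 3]

⌊-489/128⌋ = -4, remainder 23
⌊128/23⌋ = 5, remainder 13
⌊23/13⌋ = 1, remainder 10
⌊13/10⌋ = 1, remainder 3
⌊10/3⌋ = 3, remainder 1
⌊3/1⌋ = 3, remainder 0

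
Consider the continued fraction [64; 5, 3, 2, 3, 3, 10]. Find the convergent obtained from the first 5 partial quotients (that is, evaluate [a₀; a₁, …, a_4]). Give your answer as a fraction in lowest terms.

a_0 = 64: 64/1
a_1 = 5: 321/5
a_2 = 3: 1027/16
a_3 = 2: 2375/37
a_4 = 3: 8152/127

8152/127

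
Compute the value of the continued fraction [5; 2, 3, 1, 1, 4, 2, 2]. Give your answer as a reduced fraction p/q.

a_0 = 5: 5/1
a_1 = 2: 11/2
a_2 = 3: 38/7
a_3 = 1: 49/9
a_4 = 1: 87/16
a_5 = 4: 397/73
a_6 = 2: 881/162
a_7 = 2: 2159/397

2159/397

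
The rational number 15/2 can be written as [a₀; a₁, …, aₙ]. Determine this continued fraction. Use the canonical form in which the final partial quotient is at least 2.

[7; 2]

15 = 7·2 + 1, so a_0 = 7
2 = 2·1 + 0, so a_1 = 2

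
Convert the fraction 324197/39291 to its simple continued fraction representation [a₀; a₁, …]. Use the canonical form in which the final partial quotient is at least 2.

[8; 3, 1, 52, 2, 1, 8, 7]

Repeatedly divide and take the remainder:
⌊324197/39291⌋ = 8, remainder 9869
⌊39291/9869⌋ = 3, remainder 9684
⌊9869/9684⌋ = 1, remainder 185
⌊9684/185⌋ = 52, remainder 64
⌊185/64⌋ = 2, remainder 57
⌊64/57⌋ = 1, remainder 7
⌊57/7⌋ = 8, remainder 1
⌊7/1⌋ = 7, remainder 0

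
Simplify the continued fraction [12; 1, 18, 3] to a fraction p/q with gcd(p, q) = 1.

Compute successive convergents:
a_0 = 12: 12/1
a_1 = 1: 13/1
a_2 = 18: 246/19
a_3 = 3: 751/58

751/58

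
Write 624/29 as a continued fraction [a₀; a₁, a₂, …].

[21; 1, 1, 14]

Run the Euclidean algorithm, recording each quotient:
624 = 21·29 + 15, so a_0 = 21
29 = 1·15 + 14, so a_1 = 1
15 = 1·14 + 1, so a_2 = 1
14 = 14·1 + 0, so a_3 = 14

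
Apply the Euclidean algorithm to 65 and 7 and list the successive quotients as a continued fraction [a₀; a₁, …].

[9; 3, 2]

⌊65/7⌋ = 9, remainder 2
⌊7/2⌋ = 3, remainder 1
⌊2/1⌋ = 2, remainder 0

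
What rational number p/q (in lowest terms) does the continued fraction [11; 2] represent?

a_0 = 11: 11/1
a_1 = 2: 23/2

23/2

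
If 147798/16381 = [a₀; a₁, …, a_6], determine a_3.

147798 ÷ 16381 → quotient 9, remainder 369
16381 ÷ 369 → quotient 44, remainder 145
369 ÷ 145 → quotient 2, remainder 79
145 ÷ 79 → quotient 1, remainder 66

1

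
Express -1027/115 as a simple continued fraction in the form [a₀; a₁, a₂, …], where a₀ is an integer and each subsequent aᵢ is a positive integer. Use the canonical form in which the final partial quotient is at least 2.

Repeatedly divide and take the remainder:
⌊-1027/115⌋ = -9, remainder 8
⌊115/8⌋ = 14, remainder 3
⌊8/3⌋ = 2, remainder 2
⌊3/2⌋ = 1, remainder 1
⌊2/1⌋ = 2, remainder 0

[-9; 14, 2, 1, 2]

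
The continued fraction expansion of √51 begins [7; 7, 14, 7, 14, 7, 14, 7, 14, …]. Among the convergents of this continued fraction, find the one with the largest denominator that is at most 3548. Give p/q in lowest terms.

4999/700

a_0 = 7: 7/1  (≤ bound)
a_1 = 7: 50/7  (≤ bound)
a_2 = 14: 707/99  (≤ bound)
a_3 = 7: 4999/700  (≤ bound)
a_4 = 14: 70693/9899  (> 3548, stop)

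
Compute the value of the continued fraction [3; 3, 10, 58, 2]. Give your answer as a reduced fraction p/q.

12071/3633

Start with 2.
58 + 1/(2/1) = 58 + 1/2 = 117/2
10 + 1/(117/2) = 10 + 2/117 = 1172/117
3 + 1/(1172/117) = 3 + 117/1172 = 3633/1172
3 + 1/(3633/1172) = 3 + 1172/3633 = 12071/3633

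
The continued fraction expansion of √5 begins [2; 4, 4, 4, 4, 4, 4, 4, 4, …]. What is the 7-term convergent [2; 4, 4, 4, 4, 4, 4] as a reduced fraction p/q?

Use the convergent recurrence hₖ = aₖ·hₖ₋₁ + hₖ₋₂ (and likewise for the denominators kₖ):
a_0 = 2: 2/1
a_1 = 4: 9/4
a_2 = 4: 38/17
a_3 = 4: 161/72
a_4 = 4: 682/305
a_5 = 4: 2889/1292
a_6 = 4: 12238/5473

12238/5473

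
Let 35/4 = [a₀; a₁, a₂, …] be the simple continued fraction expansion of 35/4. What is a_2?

35 ÷ 4 → quotient 8, remainder 3
4 ÷ 3 → quotient 1, remainder 1
3 ÷ 1 → quotient 3, remainder 0

3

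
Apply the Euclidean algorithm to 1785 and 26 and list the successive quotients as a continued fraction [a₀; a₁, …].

[68; 1, 1, 1, 8]

1785 = 68·26 + 17, so a_0 = 68
26 = 1·17 + 9, so a_1 = 1
17 = 1·9 + 8, so a_2 = 1
9 = 1·8 + 1, so a_3 = 1
8 = 8·1 + 0, so a_4 = 8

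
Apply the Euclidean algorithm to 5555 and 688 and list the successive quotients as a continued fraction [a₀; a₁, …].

[8; 13, 2, 25]

⌊5555/688⌋ = 8, remainder 51
⌊688/51⌋ = 13, remainder 25
⌊51/25⌋ = 2, remainder 1
⌊25/1⌋ = 25, remainder 0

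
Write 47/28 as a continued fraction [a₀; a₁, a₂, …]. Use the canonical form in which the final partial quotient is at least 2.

[1; 1, 2, 9]

47 ÷ 28 → quotient 1, remainder 19
28 ÷ 19 → quotient 1, remainder 9
19 ÷ 9 → quotient 2, remainder 1
9 ÷ 1 → quotient 9, remainder 0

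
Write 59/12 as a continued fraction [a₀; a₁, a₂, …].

59 = 4·12 + 11, so a_0 = 4
12 = 1·11 + 1, so a_1 = 1
11 = 11·1 + 0, so a_2 = 11

[4; 1, 11]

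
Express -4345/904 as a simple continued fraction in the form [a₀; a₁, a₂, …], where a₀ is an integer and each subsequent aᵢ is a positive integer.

-4345 = -5·904 + 175, so a_0 = -5
904 = 5·175 + 29, so a_1 = 5
175 = 6·29 + 1, so a_2 = 6
29 = 29·1 + 0, so a_3 = 29

[-5; 5, 6, 29]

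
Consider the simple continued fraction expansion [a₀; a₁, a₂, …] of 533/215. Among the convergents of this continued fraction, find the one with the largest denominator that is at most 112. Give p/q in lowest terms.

119/48

a_0 = 2: 2/1  (≤ bound)
a_1 = 2: 5/2  (≤ bound)
a_2 = 11: 57/23  (≤ bound)
a_3 = 2: 119/48  (≤ bound)
a_4 = 4: 533/215  (> 112, stop)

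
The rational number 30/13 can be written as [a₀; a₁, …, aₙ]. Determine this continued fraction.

30 ÷ 13 → quotient 2, remainder 4
13 ÷ 4 → quotient 3, remainder 1
4 ÷ 1 → quotient 4, remainder 0

[2; 3, 4]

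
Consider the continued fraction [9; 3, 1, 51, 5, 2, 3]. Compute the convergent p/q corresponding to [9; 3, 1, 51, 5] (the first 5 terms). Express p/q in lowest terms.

9612/1039

Work from the innermost term outward:
Start with 5.
51 + 1/(5/1) = 51 + 1/5 = 256/5
1 + 1/(256/5) = 1 + 5/256 = 261/256
3 + 1/(261/256) = 3 + 256/261 = 1039/261
9 + 1/(1039/261) = 9 + 261/1039 = 9612/1039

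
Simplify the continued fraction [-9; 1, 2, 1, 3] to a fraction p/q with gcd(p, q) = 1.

a_0 = -9: -9/1
a_1 = 1: -8/1
a_2 = 2: -25/3
a_3 = 1: -33/4
a_4 = 3: -124/15

-124/15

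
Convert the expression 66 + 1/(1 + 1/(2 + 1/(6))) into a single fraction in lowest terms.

1267/19

Compute successive convergents:
a_0 = 66: 66/1
a_1 = 1: 67/1
a_2 = 2: 200/3
a_3 = 6: 1267/19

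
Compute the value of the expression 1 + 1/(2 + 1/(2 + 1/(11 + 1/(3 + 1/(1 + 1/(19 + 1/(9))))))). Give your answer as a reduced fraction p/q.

58467/41660

a_0 = 1: 1/1
a_1 = 2: 3/2
a_2 = 2: 7/5
a_3 = 11: 80/57
a_4 = 3: 247/176
a_5 = 1: 327/233
a_6 = 19: 6460/4603
a_7 = 9: 58467/41660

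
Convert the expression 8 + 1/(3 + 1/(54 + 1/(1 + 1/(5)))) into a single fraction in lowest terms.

8273/993

Work from the innermost term outward:
Start with 5.
1 + 1/(5/1) = 1 + 1/5 = 6/5
54 + 1/(6/5) = 54 + 5/6 = 329/6
3 + 1/(329/6) = 3 + 6/329 = 993/329
8 + 1/(993/329) = 8 + 329/993 = 8273/993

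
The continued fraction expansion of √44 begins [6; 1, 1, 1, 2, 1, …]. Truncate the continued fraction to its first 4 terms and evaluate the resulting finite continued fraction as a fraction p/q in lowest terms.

20/3

Collapse the nested fraction from the inside out:
Start with 1.
1 + 1/(1/1) = 1 + 1/1 = 2/1
1 + 1/(2/1) = 1 + 1/2 = 3/2
6 + 1/(3/2) = 6 + 2/3 = 20/3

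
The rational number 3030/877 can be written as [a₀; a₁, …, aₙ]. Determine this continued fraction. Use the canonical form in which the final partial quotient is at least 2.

3030 ÷ 877 → quotient 3, remainder 399
877 ÷ 399 → quotient 2, remainder 79
399 ÷ 79 → quotient 5, remainder 4
79 ÷ 4 → quotient 19, remainder 3
4 ÷ 3 → quotient 1, remainder 1
3 ÷ 1 → quotient 3, remainder 0

[3; 2, 5, 19, 1, 3]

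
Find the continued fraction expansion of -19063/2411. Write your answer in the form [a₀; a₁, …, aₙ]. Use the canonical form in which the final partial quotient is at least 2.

[-8; 10, 1, 2, 1, 1, 15, 2]

⌊-19063/2411⌋ = -8, remainder 225
⌊2411/225⌋ = 10, remainder 161
⌊225/161⌋ = 1, remainder 64
⌊161/64⌋ = 2, remainder 33
⌊64/33⌋ = 1, remainder 31
⌊33/31⌋ = 1, remainder 2
⌊31/2⌋ = 15, remainder 1
⌊2/1⌋ = 2, remainder 0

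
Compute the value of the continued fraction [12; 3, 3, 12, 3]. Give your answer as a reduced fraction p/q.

4662/379

Start with 3.
12 + 1/(3/1) = 12 + 1/3 = 37/3
3 + 1/(37/3) = 3 + 3/37 = 114/37
3 + 1/(114/37) = 3 + 37/114 = 379/114
12 + 1/(379/114) = 12 + 114/379 = 4662/379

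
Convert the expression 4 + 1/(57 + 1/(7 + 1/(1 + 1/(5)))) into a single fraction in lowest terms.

10787/2685

Build up convergents one term at a time:
a_0 = 4: 4/1
a_1 = 57: 229/57
a_2 = 7: 1607/400
a_3 = 1: 1836/457
a_4 = 5: 10787/2685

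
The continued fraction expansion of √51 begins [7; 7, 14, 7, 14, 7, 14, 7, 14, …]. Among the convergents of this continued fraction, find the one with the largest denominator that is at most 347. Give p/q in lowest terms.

707/99

a_0 = 7: 7/1  (≤ bound)
a_1 = 7: 50/7  (≤ bound)
a_2 = 14: 707/99  (≤ bound)
a_3 = 7: 4999/700  (> 347, stop)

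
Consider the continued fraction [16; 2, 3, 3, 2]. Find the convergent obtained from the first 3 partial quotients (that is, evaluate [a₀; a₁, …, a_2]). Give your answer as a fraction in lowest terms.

115/7

Use the convergent recurrence hₖ = aₖ·hₖ₋₁ + hₖ₋₂ (and likewise for the denominators kₖ):
a_0 = 16: 16/1
a_1 = 2: 33/2
a_2 = 3: 115/7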